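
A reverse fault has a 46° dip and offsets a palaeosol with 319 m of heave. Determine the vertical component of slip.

throw = heave × tan(dip) = 319 × tan(46°) = 330 m

330 m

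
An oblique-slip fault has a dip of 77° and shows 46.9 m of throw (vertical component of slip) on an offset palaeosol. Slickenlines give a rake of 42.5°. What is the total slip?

71.2 m

dip-slip = throw / sin(dip) = 46.9 / sin(77°) = 48.13 m
net slip = dip-slip / sin(rake) = 48.13 / sin(42.5°) = 71.2 m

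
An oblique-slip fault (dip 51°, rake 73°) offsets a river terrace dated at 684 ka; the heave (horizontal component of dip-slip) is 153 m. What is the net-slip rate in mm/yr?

dip-slip = heave / cos(dip) = 153 / cos(51°) = 243.1 m
net slip = dip-slip / sin(rake) = 243.1 / sin(73°) = 254.2 m
rate = 254.2 m / 684 ka = 0.000372 m/yr = 0.372 mm/yr

0.372 mm/yr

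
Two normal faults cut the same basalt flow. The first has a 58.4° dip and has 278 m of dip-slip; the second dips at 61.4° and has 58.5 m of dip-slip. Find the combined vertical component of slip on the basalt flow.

288 m

throw_A = 278 × sin(58.4°) = 236.8 m
throw_B = 58.5 × sin(61.4°) = 51.36 m
total = 236.8 + 51.36 = 288 m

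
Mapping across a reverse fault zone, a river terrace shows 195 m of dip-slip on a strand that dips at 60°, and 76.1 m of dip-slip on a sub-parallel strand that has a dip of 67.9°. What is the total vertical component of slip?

throw_A = 195 × sin(60°) = 168.9 m
throw_B = 76.1 × sin(67.9°) = 70.51 m
total = 168.9 + 70.51 = 239 m

239 m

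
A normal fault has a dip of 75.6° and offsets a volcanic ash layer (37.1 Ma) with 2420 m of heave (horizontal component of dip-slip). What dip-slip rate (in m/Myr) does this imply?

dip-slip = heave / cos(dip) = 2420 m / cos(75.6°) = 9731 m
rate = 9731 m / 37.1 Ma = 0.000262 m/yr = 262 m/Myr

262 m/Myr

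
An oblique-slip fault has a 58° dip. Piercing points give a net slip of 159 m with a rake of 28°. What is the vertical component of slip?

dip-slip = net slip × sin(rake) = 159 m × sin(28°) = 74.65 m
throw = dip-slip × sin(dip) = 74.65 × sin(58°) = 63.3 m

63.3 m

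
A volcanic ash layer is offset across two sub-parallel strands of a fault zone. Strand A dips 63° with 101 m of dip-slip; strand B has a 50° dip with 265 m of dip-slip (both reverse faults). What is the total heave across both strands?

216 m

heave_A = 101 × cos(63°) = 45.85 m
heave_B = 265 × cos(50°) = 170.3 m
total = 45.85 + 170.3 = 216 m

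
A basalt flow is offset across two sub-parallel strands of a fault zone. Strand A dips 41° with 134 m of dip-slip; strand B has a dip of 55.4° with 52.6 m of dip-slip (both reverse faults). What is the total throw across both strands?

throw_A = 134 × sin(41°) = 87.91 m
throw_B = 52.6 × sin(55.4°) = 43.30 m
total = 87.91 + 43.30 = 131 m

131 m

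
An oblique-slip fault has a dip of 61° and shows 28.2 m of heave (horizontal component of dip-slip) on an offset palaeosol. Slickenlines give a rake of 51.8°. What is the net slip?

dip-slip = heave / cos(dip) = 28.2 / cos(61°) = 58.17 m
net slip = dip-slip / sin(rake) = 58.17 / sin(51.8°) = 74 m

74 m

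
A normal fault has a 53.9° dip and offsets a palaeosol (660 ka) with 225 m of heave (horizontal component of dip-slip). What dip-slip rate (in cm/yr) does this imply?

dip-slip = heave / cos(dip) = 225 m / cos(53.9°) = 381.9 m
rate = 381.9 m / 660 ka = 0.000579 m/yr = 0.0579 cm/yr

0.0579 cm/yr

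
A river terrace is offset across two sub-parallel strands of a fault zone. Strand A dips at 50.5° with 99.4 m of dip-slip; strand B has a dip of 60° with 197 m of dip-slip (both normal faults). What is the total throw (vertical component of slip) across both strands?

247 m

throw_A = 99.4 × sin(50.5°) = 76.70 m
throw_B = 197 × sin(60°) = 170.6 m
total = 76.70 + 170.6 = 247 m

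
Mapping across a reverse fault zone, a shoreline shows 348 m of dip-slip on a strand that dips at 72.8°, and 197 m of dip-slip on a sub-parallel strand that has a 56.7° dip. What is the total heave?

211 m

heave_A = 348 × cos(72.8°) = 102.9 m
heave_B = 197 × cos(56.7°) = 108.2 m
total = 102.9 + 108.2 = 211 m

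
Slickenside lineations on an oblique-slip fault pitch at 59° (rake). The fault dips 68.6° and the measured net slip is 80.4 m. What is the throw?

64.2 m

dip-slip = net slip × sin(rake) = 80.4 m × sin(59°) = 68.92 m
throw = dip-slip × sin(dip) = 68.92 × sin(68.6°) = 64.2 m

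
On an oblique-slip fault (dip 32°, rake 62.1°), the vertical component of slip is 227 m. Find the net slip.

dip-slip = throw / sin(dip) = 227 / sin(32°) = 428.4 m
net slip = dip-slip / sin(rake) = 428.4 / sin(62.1°) = 485 m

485 m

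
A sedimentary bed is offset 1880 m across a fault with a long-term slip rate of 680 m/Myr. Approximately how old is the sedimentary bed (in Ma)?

2.76 Ma

age = offset / rate = 1880 m / (680 m/Myr) = 2.76e+06 yr = 2.76 Ma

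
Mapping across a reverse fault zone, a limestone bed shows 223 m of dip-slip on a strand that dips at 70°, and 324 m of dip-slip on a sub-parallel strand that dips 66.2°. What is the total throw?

506 m

throw_A = 223 × sin(70°) = 209.6 m
throw_B = 324 × sin(66.2°) = 296.4 m
total = 209.6 + 296.4 = 506 m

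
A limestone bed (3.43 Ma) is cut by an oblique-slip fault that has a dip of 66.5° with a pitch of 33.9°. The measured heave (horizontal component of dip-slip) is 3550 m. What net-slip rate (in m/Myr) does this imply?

4650 m/Myr

dip-slip = heave / cos(dip) = 3550 / cos(66.5°) = 8903 m
net slip = dip-slip / sin(rake) = 8903 / sin(33.9°) = 15960 m
rate = 15960 m / 3.43 Ma = 0.00465 m/yr = 4650 m/Myr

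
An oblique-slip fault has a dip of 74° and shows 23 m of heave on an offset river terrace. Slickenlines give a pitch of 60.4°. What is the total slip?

96 m

dip-slip = heave / cos(dip) = 23 / cos(74°) = 83.44 m
net slip = dip-slip / sin(rake) = 83.44 / sin(60.4°) = 96 m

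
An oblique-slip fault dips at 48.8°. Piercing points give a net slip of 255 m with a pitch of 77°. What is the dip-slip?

248 m

dip-slip = net slip × sin(rake) = 255 m × sin(77°) = 248 m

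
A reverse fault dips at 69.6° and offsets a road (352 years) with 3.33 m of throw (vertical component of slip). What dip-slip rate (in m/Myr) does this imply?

dip-slip = throw / sin(dip) = 3.33 m / sin(69.6°) = 3.553 m
rate = 3.553 m / 352 years = 0.0101 m/yr = 10100 m/Myr

10100 m/Myr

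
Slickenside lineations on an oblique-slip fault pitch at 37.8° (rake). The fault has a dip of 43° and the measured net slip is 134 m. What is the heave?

60.1 m

dip-slip = net slip × sin(rake) = 134 m × sin(37.8°) = 82.13 m
heave = dip-slip × cos(dip) = 82.13 × cos(43°) = 60.1 m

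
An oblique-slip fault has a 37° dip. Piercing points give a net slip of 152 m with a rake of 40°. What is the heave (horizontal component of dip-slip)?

dip-slip = net slip × sin(rake) = 152 m × sin(40°) = 97.70 m
heave = dip-slip × cos(dip) = 97.70 × cos(37°) = 78 m

78 m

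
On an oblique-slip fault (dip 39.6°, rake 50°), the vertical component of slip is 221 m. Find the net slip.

453 m

dip-slip = throw / sin(dip) = 221 / sin(39.6°) = 346.7 m
net slip = dip-slip / sin(rake) = 346.7 / sin(50°) = 453 m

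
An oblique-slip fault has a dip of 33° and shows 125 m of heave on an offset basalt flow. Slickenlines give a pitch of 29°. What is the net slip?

dip-slip = heave / cos(dip) = 125 / cos(33°) = 149 m
net slip = dip-slip / sin(rake) = 149 / sin(29°) = 307 m

307 m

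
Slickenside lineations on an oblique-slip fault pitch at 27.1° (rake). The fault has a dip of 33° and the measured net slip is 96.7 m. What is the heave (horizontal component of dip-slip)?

36.9 m

dip-slip = net slip × sin(rake) = 96.7 m × sin(27.1°) = 44.05 m
heave = dip-slip × cos(dip) = 44.05 × cos(33°) = 36.9 m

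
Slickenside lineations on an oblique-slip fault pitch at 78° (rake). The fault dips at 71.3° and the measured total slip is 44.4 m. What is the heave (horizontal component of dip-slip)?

dip-slip = net slip × sin(rake) = 44.4 m × sin(78°) = 43.43 m
heave = dip-slip × cos(dip) = 43.43 × cos(71.3°) = 13.9 m

13.9 m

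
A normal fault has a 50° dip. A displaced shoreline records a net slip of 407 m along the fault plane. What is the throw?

312 m

throw = dip-slip × sin(dip) = 407 m × sin(50°) = 312 m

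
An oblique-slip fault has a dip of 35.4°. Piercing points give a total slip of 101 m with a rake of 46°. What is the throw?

42.1 m

dip-slip = net slip × sin(rake) = 101 m × sin(46°) = 72.65 m
throw = dip-slip × sin(dip) = 72.65 × sin(35.4°) = 42.1 m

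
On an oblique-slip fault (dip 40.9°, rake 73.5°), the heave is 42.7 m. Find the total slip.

dip-slip = heave / cos(dip) = 42.7 / cos(40.9°) = 56.49 m
net slip = dip-slip / sin(rake) = 56.49 / sin(73.5°) = 58.9 m

58.9 m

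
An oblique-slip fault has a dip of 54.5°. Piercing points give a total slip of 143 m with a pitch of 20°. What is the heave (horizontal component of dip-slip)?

dip-slip = net slip × sin(rake) = 143 m × sin(20°) = 48.91 m
heave = dip-slip × cos(dip) = 48.91 × cos(54.5°) = 28.4 m

28.4 m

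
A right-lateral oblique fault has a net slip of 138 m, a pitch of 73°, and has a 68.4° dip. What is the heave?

dip-slip = net slip × sin(rake) = 138 m × sin(73°) = 132 m
heave = dip-slip × cos(dip) = 132 × cos(68.4°) = 48.6 m

48.6 m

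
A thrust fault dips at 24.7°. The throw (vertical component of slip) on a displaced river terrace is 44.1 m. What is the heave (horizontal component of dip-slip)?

95.9 m

heave = throw / tan(dip) = 44.1 / tan(24.7°) = 95.9 m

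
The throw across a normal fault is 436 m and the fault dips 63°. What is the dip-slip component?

dip-slip = throw / sin(dip) = 436 / sin(63°) = 489 m

489 m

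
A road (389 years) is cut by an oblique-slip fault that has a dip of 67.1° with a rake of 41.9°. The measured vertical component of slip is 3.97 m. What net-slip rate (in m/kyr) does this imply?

dip-slip = throw / sin(dip) = 3.97 / sin(67.1°) = 4.310 m
net slip = dip-slip / sin(rake) = 4.310 / sin(41.9°) = 6.453 m
rate = 6.453 m / 389 years = 0.0166 m/yr = 16.6 m/kyr

16.6 m/kyr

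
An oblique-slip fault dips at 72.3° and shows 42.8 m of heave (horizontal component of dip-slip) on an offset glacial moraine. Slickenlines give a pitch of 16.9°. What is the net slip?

484 m

dip-slip = heave / cos(dip) = 42.8 / cos(72.3°) = 140.8 m
net slip = dip-slip / sin(rake) = 140.8 / sin(16.9°) = 484 m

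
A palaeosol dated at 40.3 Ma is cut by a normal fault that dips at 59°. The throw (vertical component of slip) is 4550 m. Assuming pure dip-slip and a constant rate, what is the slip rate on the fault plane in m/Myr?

dip-slip = throw / sin(dip) = 4550 m / sin(59°) = 5308 m
rate = 5308 m / 40.3 Ma = 0.000132 m/yr = 132 m/Myr

132 m/Myr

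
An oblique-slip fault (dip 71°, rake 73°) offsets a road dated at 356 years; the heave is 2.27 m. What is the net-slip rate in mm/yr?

20.5 mm/yr

dip-slip = heave / cos(dip) = 2.27 / cos(71°) = 6.972 m
net slip = dip-slip / sin(rake) = 6.972 / sin(73°) = 7.291 m
rate = 7.291 m / 356 years = 0.0205 m/yr = 20.5 mm/yr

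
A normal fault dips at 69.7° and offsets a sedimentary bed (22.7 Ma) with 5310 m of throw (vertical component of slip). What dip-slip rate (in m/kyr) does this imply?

dip-slip = throw / sin(dip) = 5310 m / sin(69.7°) = 5662 m
rate = 5662 m / 22.7 Ma = 0.000249 m/yr = 0.249 m/kyr

0.249 m/kyr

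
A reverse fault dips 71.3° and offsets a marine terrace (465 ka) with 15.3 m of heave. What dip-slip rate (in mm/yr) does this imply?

dip-slip = heave / cos(dip) = 15.3 m / cos(71.3°) = 47.72 m
rate = 47.72 m / 465 ka = 0.000103 m/yr = 0.103 mm/yr

0.103 mm/yr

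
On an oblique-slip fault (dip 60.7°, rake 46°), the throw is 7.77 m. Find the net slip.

12.4 m

dip-slip = throw / sin(dip) = 7.77 / sin(60.7°) = 8.910 m
net slip = dip-slip / sin(rake) = 8.910 / sin(46°) = 12.4 m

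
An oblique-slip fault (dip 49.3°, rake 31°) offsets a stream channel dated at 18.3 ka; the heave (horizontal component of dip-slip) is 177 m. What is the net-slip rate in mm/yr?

dip-slip = heave / cos(dip) = 177 / cos(49.3°) = 271.4 m
net slip = dip-slip / sin(rake) = 271.4 / sin(31°) = 527 m
rate = 527 m / 18.3 ka = 0.0288 m/yr = 28.8 mm/yr

28.8 mm/yr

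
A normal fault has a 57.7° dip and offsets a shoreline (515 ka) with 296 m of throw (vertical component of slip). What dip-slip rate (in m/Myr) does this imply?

680 m/Myr

dip-slip = throw / sin(dip) = 296 m / sin(57.7°) = 350.2 m
rate = 350.2 m / 515 ka = 0.000680 m/yr = 680 m/Myr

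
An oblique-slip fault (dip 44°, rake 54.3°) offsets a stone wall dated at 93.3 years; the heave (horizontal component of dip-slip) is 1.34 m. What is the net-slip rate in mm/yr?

dip-slip = heave / cos(dip) = 1.34 / cos(44°) = 1.863 m
net slip = dip-slip / sin(rake) = 1.863 / sin(54.3°) = 2.294 m
rate = 2.294 m / 93.3 years = 0.0246 m/yr = 24.6 mm/yr

24.6 mm/yr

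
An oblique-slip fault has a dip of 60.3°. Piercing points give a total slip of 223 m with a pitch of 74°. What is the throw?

186 m

dip-slip = net slip × sin(rake) = 223 m × sin(74°) = 214.4 m
throw = dip-slip × sin(dip) = 214.4 × sin(60.3°) = 186 m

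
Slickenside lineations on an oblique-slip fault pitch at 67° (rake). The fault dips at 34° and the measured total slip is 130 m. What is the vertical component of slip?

dip-slip = net slip × sin(rake) = 130 m × sin(67°) = 119.7 m
throw = dip-slip × sin(dip) = 119.7 × sin(34°) = 66.9 m

66.9 m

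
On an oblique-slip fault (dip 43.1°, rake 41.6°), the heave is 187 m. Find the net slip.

386 m

dip-slip = heave / cos(dip) = 187 / cos(43.1°) = 256.1 m
net slip = dip-slip / sin(rake) = 256.1 / sin(41.6°) = 386 m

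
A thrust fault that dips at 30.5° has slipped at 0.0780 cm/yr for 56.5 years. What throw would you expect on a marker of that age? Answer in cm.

dip-slip = rate × time = 0.0780 cm/yr × 56.5 years = 0.04407 m
throw = dip-slip × sin(dip) = 0.04407 × sin(30.5°) = 0.0224 m = 2.24 cm

2.24 cm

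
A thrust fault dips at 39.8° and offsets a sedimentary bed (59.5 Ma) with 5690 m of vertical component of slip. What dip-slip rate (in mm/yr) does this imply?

0.149 mm/yr

dip-slip = throw / sin(dip) = 5690 m / sin(39.8°) = 8889 m
rate = 8889 m / 59.5 Ma = 0.000149 m/yr = 0.149 mm/yr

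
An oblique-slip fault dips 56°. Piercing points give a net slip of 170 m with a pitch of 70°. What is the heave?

89.3 m

dip-slip = net slip × sin(rake) = 170 m × sin(70°) = 159.7 m
heave = dip-slip × cos(dip) = 159.7 × cos(56°) = 89.3 m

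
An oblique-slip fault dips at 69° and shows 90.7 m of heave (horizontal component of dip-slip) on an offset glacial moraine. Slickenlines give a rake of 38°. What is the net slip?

dip-slip = heave / cos(dip) = 90.7 / cos(69°) = 253.1 m
net slip = dip-slip / sin(rake) = 253.1 / sin(38°) = 411 m

411 m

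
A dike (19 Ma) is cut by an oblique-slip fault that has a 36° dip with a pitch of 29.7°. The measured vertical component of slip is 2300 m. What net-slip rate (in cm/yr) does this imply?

0.0416 cm/yr

dip-slip = throw / sin(dip) = 2300 / sin(36°) = 3913 m
net slip = dip-slip / sin(rake) = 3913 / sin(29.7°) = 7898 m
rate = 7898 m / 19 Ma = 0.000416 m/yr = 0.0416 cm/yr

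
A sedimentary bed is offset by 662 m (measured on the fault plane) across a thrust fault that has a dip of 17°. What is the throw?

194 m

throw = dip-slip × sin(dip) = 662 m × sin(17°) = 194 m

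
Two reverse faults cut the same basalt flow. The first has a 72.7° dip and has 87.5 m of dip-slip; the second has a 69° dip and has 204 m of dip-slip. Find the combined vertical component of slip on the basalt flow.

274 m

throw_A = 87.5 × sin(72.7°) = 83.54 m
throw_B = 204 × sin(69°) = 190.5 m
total = 83.54 + 190.5 = 274 m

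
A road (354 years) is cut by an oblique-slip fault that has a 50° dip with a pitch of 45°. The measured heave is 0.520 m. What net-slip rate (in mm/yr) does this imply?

dip-slip = heave / cos(dip) = 0.520 / cos(50°) = 0.8090 m
net slip = dip-slip / sin(rake) = 0.8090 / sin(45°) = 1.144 m
rate = 1.144 m / 354 years = 0.00323 m/yr = 3.23 mm/yr

3.23 mm/yr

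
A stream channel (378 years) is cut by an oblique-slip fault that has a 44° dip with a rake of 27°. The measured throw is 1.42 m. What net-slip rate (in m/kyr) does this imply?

11.9 m/kyr

dip-slip = throw / sin(dip) = 1.42 / sin(44°) = 2.044 m
net slip = dip-slip / sin(rake) = 2.044 / sin(27°) = 4.503 m
rate = 4.503 m / 378 years = 0.0119 m/yr = 11.9 m/kyr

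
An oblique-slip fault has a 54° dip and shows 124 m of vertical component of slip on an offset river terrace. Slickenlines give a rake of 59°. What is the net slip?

dip-slip = throw / sin(dip) = 124 / sin(54°) = 153.3 m
net slip = dip-slip / sin(rake) = 153.3 / sin(59°) = 179 m

179 m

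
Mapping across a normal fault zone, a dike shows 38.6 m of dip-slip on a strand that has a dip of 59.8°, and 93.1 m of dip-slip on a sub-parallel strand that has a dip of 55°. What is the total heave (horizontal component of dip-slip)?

heave_A = 38.6 × cos(59.8°) = 19.42 m
heave_B = 93.1 × cos(55°) = 53.40 m
total = 19.42 + 53.40 = 72.8 m

72.8 m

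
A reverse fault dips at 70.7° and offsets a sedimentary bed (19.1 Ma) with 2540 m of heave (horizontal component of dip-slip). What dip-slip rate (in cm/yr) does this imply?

0.0402 cm/yr

dip-slip = heave / cos(dip) = 2540 m / cos(70.7°) = 7685 m
rate = 7685 m / 19.1 Ma = 0.000402 m/yr = 0.0402 cm/yr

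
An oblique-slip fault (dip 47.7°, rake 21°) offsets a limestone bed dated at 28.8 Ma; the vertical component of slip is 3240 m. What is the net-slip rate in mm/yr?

0.424 mm/yr

dip-slip = throw / sin(dip) = 3240 / sin(47.7°) = 4381 m
net slip = dip-slip / sin(rake) = 4381 / sin(21°) = 12220 m
rate = 12220 m / 28.8 Ma = 0.000424 m/yr = 0.424 mm/yr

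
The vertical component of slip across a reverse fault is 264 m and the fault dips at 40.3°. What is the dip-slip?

dip-slip = throw / sin(dip) = 264 / sin(40.3°) = 408 m

408 m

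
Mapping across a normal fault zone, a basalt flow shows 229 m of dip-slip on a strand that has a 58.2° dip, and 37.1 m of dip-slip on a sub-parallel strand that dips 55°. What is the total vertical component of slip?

throw_A = 229 × sin(58.2°) = 194.6 m
throw_B = 37.1 × sin(55°) = 30.39 m
total = 194.6 + 30.39 = 225 m

225 m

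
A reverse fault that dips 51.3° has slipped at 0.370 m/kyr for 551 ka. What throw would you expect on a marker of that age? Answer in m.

dip-slip = rate × time = 0.370 m/kyr × 551 ka = 203.9 m
throw = dip-slip × sin(dip) = 203.9 × sin(51.3°) = 159 m

159 m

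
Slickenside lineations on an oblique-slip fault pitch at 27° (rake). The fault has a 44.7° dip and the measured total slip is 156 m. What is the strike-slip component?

strike-slip = net slip × cos(rake) = 156 m × cos(27°) = 139 m

139 m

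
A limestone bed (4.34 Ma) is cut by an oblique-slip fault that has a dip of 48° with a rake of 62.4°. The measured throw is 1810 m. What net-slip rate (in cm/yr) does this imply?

dip-slip = throw / sin(dip) = 1810 / sin(48°) = 2436 m
net slip = dip-slip / sin(rake) = 2436 / sin(62.4°) = 2748 m
rate = 2748 m / 4.34 Ma = 0.000633 m/yr = 0.0633 cm/yr

0.0633 cm/yr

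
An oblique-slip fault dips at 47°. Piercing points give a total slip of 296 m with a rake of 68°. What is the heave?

187 m

dip-slip = net slip × sin(rake) = 296 m × sin(68°) = 274.4 m
heave = dip-slip × cos(dip) = 274.4 × cos(47°) = 187 m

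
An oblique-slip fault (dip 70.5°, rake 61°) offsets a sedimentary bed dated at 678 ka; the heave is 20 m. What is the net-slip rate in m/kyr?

dip-slip = heave / cos(dip) = 20 / cos(70.5°) = 59.91 m
net slip = dip-slip / sin(rake) = 59.91 / sin(61°) = 68.50 m
rate = 68.50 m / 678 ka = 0.000101 m/yr = 0.101 m/kyr

0.101 m/kyr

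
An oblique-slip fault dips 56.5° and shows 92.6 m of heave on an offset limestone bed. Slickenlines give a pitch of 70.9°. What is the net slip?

dip-slip = heave / cos(dip) = 92.6 / cos(56.5°) = 167.8 m
net slip = dip-slip / sin(rake) = 167.8 / sin(70.9°) = 178 m

178 m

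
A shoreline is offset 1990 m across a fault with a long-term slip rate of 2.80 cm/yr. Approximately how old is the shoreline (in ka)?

71.1 ka

age = offset / rate = 1990 m / (2.80 cm/yr) = 71100 yr = 71.1 ka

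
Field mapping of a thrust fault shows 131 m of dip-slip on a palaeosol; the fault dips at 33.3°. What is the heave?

109 m

heave = dip-slip × cos(dip) = 131 m × cos(33.3°) = 109 m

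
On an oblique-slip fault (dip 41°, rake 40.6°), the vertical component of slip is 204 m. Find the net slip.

478 m

dip-slip = throw / sin(dip) = 204 / sin(41°) = 310.9 m
net slip = dip-slip / sin(rake) = 310.9 / sin(40.6°) = 478 m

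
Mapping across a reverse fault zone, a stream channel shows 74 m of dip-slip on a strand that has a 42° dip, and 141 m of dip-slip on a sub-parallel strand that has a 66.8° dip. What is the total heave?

heave_A = 74 × cos(42°) = 54.99 m
heave_B = 141 × cos(66.8°) = 55.55 m
total = 54.99 + 55.55 = 111 m

111 m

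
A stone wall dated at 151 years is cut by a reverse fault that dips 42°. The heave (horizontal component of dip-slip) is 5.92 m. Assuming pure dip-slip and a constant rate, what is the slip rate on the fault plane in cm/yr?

dip-slip = heave / cos(dip) = 5.92 m / cos(42°) = 7.966 m
rate = 7.966 m / 151 years = 0.0528 m/yr = 5.28 cm/yr

5.28 cm/yr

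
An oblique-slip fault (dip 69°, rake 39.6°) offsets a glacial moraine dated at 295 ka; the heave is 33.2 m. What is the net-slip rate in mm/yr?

dip-slip = heave / cos(dip) = 33.2 / cos(69°) = 92.64 m
net slip = dip-slip / sin(rake) = 92.64 / sin(39.6°) = 145.3 m
rate = 145.3 m / 295 ka = 0.000493 m/yr = 0.493 mm/yr

0.493 mm/yr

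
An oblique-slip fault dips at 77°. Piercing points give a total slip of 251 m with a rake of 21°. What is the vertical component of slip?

dip-slip = net slip × sin(rake) = 251 m × sin(21°) = 89.95 m
throw = dip-slip × sin(dip) = 89.95 × sin(77°) = 87.6 m

87.6 m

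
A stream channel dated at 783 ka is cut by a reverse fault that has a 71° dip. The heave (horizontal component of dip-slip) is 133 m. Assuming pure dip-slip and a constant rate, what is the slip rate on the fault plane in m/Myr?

dip-slip = heave / cos(dip) = 133 m / cos(71°) = 408.5 m
rate = 408.5 m / 783 ka = 0.000522 m/yr = 522 m/Myr

522 m/Myr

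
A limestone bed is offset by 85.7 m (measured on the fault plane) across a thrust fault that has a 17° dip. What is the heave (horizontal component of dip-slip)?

82 m

heave = dip-slip × cos(dip) = 85.7 m × cos(17°) = 82 m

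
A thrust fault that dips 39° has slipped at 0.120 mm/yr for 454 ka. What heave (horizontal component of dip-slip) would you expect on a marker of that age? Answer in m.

dip-slip = rate × time = 0.120 mm/yr × 454 ka = 54.48 m
heave = dip-slip × cos(dip) = 54.48 × cos(39°) = 42.3 m

42.3 m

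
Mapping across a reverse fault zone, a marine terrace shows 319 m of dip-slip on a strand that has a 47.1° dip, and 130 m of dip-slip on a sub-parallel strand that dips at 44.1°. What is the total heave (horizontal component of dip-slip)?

heave_A = 319 × cos(47.1°) = 217.1 m
heave_B = 130 × cos(44.1°) = 93.36 m
total = 217.1 + 93.36 = 311 m

311 m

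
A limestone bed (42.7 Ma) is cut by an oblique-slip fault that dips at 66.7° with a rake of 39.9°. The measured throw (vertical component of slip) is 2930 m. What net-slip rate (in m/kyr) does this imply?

0.116 m/kyr

dip-slip = throw / sin(dip) = 2930 / sin(66.7°) = 3190 m
net slip = dip-slip / sin(rake) = 3190 / sin(39.9°) = 4973 m
rate = 4973 m / 42.7 Ma = 0.000116 m/yr = 0.116 m/kyr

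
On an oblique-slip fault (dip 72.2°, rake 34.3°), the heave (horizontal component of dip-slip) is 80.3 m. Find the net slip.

466 m

dip-slip = heave / cos(dip) = 80.3 / cos(72.2°) = 262.7 m
net slip = dip-slip / sin(rake) = 262.7 / sin(34.3°) = 466 m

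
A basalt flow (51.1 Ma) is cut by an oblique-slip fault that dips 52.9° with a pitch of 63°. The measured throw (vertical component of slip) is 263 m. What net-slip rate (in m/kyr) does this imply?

0.00724 m/kyr

dip-slip = throw / sin(dip) = 263 / sin(52.9°) = 329.7 m
net slip = dip-slip / sin(rake) = 329.7 / sin(63°) = 370.1 m
rate = 370.1 m / 51.1 Ma = 0.00000724 m/yr = 0.00724 m/kyr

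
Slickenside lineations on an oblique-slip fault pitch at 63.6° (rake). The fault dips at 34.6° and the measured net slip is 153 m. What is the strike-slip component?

68 m

strike-slip = net slip × cos(rake) = 153 m × cos(63.6°) = 68 m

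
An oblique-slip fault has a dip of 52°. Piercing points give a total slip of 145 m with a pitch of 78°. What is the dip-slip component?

142 m

dip-slip = net slip × sin(rake) = 145 m × sin(78°) = 142 m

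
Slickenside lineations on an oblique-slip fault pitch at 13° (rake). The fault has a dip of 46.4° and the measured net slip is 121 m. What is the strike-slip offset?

118 m

strike-slip = net slip × cos(rake) = 121 m × cos(13°) = 118 m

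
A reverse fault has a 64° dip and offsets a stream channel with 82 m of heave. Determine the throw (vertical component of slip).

throw = heave × tan(dip) = 82 × tan(64°) = 168 m

168 m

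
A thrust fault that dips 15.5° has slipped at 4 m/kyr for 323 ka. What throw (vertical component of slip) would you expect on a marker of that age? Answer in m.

345 m

dip-slip = rate × time = 4 m/kyr × 323 ka = 1292 m
throw = dip-slip × sin(dip) = 1292 × sin(15.5°) = 345 m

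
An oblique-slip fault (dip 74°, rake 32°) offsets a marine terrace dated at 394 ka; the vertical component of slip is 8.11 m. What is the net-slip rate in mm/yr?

0.0404 mm/yr

dip-slip = throw / sin(dip) = 8.11 / sin(74°) = 8.437 m
net slip = dip-slip / sin(rake) = 8.437 / sin(32°) = 15.92 m
rate = 15.92 m / 394 ka = 0.0000404 m/yr = 0.0404 mm/yr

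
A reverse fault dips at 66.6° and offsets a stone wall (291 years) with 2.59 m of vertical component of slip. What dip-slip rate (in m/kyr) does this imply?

dip-slip = throw / sin(dip) = 2.59 m / sin(66.6°) = 2.822 m
rate = 2.822 m / 291 years = 0.00970 m/yr = 9.70 m/kyr

9.70 m/kyr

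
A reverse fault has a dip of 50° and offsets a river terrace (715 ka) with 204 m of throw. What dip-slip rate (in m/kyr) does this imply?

dip-slip = throw / sin(dip) = 204 m / sin(50°) = 266.3 m
rate = 266.3 m / 715 ka = 0.000372 m/yr = 0.372 m/kyr

0.372 m/kyr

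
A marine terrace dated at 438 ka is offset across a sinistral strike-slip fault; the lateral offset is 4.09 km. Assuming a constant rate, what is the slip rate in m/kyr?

9.34 m/kyr

rate = 4.09 km / 438 ka = 0.00934 m/yr = 9.34 m/kyr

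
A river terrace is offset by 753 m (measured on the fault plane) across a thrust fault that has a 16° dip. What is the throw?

throw = dip-slip × sin(dip) = 753 m × sin(16°) = 208 m

208 m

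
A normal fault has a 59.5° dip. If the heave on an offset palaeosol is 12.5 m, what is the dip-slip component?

24.6 m

dip-slip = heave / cos(dip) = 12.5 / cos(59.5°) = 24.6 m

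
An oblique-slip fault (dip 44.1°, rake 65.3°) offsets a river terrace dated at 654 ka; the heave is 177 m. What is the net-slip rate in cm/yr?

dip-slip = heave / cos(dip) = 177 / cos(44.1°) = 246.5 m
net slip = dip-slip / sin(rake) = 246.5 / sin(65.3°) = 271.3 m
rate = 271.3 m / 654 ka = 0.000415 m/yr = 0.0415 cm/yr

0.0415 cm/yr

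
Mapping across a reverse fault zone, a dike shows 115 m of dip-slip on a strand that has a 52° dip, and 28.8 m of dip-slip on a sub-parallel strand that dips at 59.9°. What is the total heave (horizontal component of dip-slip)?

85.2 m

heave_A = 115 × cos(52°) = 70.80 m
heave_B = 28.8 × cos(59.9°) = 14.44 m
total = 70.80 + 14.44 = 85.2 m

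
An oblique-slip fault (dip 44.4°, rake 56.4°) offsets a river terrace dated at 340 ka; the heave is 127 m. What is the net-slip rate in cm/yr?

0.0628 cm/yr

dip-slip = heave / cos(dip) = 127 / cos(44.4°) = 177.8 m
net slip = dip-slip / sin(rake) = 177.8 / sin(56.4°) = 213.4 m
rate = 213.4 m / 340 ka = 0.000628 m/yr = 0.0628 cm/yr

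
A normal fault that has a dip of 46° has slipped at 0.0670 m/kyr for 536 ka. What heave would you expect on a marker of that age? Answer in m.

dip-slip = rate × time = 0.0670 m/kyr × 536 ka = 35.91 m
heave = dip-slip × cos(dip) = 35.91 × cos(46°) = 24.9 m

24.9 m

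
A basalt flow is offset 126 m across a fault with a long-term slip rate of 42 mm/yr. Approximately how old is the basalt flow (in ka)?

3 ka

age = offset / rate = 126 m / (42 mm/yr) = 3000 yr = 3 ka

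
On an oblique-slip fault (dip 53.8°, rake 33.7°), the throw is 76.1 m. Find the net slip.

170 m

dip-slip = throw / sin(dip) = 76.1 / sin(53.8°) = 94.30 m
net slip = dip-slip / sin(rake) = 94.30 / sin(33.7°) = 170 m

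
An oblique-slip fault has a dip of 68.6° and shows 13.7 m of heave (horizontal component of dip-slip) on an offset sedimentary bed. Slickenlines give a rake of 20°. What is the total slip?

dip-slip = heave / cos(dip) = 13.7 / cos(68.6°) = 37.55 m
net slip = dip-slip / sin(rake) = 37.55 / sin(20°) = 110 m

110 m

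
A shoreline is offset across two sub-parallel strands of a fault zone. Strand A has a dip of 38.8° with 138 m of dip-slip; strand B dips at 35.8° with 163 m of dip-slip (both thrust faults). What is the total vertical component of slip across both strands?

throw_A = 138 × sin(38.8°) = 86.47 m
throw_B = 163 × sin(35.8°) = 95.35 m
total = 86.47 + 95.35 = 182 m

182 m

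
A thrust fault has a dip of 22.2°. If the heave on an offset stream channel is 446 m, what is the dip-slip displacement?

dip-slip = heave / cos(dip) = 446 / cos(22.2°) = 482 m

482 m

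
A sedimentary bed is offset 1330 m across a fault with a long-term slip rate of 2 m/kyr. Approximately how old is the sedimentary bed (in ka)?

665 ka

age = offset / rate = 1330 m / (2 m/kyr) = 665000 yr = 665 ka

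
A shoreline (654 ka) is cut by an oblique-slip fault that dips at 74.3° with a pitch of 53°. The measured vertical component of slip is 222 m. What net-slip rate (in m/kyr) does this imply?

dip-slip = throw / sin(dip) = 222 / sin(74.3°) = 230.6 m
net slip = dip-slip / sin(rake) = 230.6 / sin(53°) = 288.7 m
rate = 288.7 m / 654 ka = 0.000442 m/yr = 0.442 m/kyr

0.442 m/kyr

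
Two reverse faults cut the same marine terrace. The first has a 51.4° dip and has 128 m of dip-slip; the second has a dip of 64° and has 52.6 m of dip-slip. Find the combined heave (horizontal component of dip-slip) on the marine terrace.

103 m

heave_A = 128 × cos(51.4°) = 79.86 m
heave_B = 52.6 × cos(64°) = 23.06 m
total = 79.86 + 23.06 = 103 m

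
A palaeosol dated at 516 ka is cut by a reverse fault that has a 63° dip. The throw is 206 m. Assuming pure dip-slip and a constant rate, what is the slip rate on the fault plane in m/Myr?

dip-slip = throw / sin(dip) = 206 m / sin(63°) = 231.2 m
rate = 231.2 m / 516 ka = 0.000448 m/yr = 448 m/Myr

448 m/Myr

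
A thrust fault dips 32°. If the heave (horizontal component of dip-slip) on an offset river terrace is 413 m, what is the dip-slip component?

487 m

dip-slip = heave / cos(dip) = 413 / cos(32°) = 487 m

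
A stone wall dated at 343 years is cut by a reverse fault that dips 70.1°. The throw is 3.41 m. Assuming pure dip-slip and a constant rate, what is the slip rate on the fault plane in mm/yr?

10.6 mm/yr

dip-slip = throw / sin(dip) = 3.41 m / sin(70.1°) = 3.627 m
rate = 3.627 m / 343 years = 0.0106 m/yr = 10.6 mm/yr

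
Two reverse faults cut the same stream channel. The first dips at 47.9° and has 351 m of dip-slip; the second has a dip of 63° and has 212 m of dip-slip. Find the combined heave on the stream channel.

heave_A = 351 × cos(47.9°) = 235.3 m
heave_B = 212 × cos(63°) = 96.25 m
total = 235.3 + 96.25 = 332 m

332 m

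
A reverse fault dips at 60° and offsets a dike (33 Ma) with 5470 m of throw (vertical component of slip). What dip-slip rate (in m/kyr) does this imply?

dip-slip = throw / sin(dip) = 5470 m / sin(60°) = 6316 m
rate = 6316 m / 33 Ma = 0.000191 m/yr = 0.191 m/kyr

0.191 m/kyr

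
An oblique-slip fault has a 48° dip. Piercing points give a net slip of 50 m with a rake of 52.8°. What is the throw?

dip-slip = net slip × sin(rake) = 50 m × sin(52.8°) = 39.83 m
throw = dip-slip × sin(dip) = 39.83 × sin(48°) = 29.6 m

29.6 m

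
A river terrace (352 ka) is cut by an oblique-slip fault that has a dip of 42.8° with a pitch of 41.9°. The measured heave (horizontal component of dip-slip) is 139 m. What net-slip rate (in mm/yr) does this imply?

0.806 mm/yr

dip-slip = heave / cos(dip) = 139 / cos(42.8°) = 189.4 m
net slip = dip-slip / sin(rake) = 189.4 / sin(41.9°) = 283.7 m
rate = 283.7 m / 352 ka = 0.000806 m/yr = 0.806 mm/yr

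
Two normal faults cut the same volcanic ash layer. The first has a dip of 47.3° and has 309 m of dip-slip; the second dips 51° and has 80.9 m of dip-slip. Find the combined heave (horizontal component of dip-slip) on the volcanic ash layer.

heave_A = 309 × cos(47.3°) = 209.6 m
heave_B = 80.9 × cos(51°) = 50.91 m
total = 209.6 + 50.91 = 260 m

260 m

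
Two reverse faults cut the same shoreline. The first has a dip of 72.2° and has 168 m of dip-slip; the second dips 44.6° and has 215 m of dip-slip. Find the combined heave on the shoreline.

heave_A = 168 × cos(72.2°) = 51.36 m
heave_B = 215 × cos(44.6°) = 153.1 m
total = 51.36 + 153.1 = 204 m

204 m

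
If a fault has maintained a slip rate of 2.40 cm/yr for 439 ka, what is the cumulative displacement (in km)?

10.5 km

slip = rate × time = 2.40 cm/yr × 439 ka = 10500 m = 10.5 km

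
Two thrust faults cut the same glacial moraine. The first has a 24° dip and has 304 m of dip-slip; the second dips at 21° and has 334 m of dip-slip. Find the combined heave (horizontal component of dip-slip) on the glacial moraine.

590 m

heave_A = 304 × cos(24°) = 277.7 m
heave_B = 334 × cos(21°) = 311.8 m
total = 277.7 + 311.8 = 590 m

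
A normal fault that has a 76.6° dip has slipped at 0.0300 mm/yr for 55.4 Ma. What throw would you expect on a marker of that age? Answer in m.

1620 m

dip-slip = rate × time = 0.0300 mm/yr × 55.4 Ma = 1662 m
throw = dip-slip × sin(dip) = 1662 × sin(76.6°) = 1620 m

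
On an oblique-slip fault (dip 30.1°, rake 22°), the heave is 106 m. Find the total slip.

327 m

dip-slip = heave / cos(dip) = 106 / cos(30.1°) = 122.5 m
net slip = dip-slip / sin(rake) = 122.5 / sin(22°) = 327 m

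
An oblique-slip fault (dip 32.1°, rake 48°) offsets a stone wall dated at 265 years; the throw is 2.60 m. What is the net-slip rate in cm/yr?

dip-slip = throw / sin(dip) = 2.60 / sin(32.1°) = 4.893 m
net slip = dip-slip / sin(rake) = 4.893 / sin(48°) = 6.584 m
rate = 6.584 m / 265 years = 0.0248 m/yr = 2.48 cm/yr

2.48 cm/yr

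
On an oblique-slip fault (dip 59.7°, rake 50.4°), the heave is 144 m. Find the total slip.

370 m

dip-slip = heave / cos(dip) = 144 / cos(59.7°) = 285.4 m
net slip = dip-slip / sin(rake) = 285.4 / sin(50.4°) = 370 m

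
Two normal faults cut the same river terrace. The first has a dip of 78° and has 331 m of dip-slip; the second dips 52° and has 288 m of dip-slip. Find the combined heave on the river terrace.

246 m

heave_A = 331 × cos(78°) = 68.82 m
heave_B = 288 × cos(52°) = 177.3 m
total = 68.82 + 177.3 = 246 m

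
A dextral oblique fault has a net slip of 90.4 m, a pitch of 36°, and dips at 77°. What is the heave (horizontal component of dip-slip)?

12 m

dip-slip = net slip × sin(rake) = 90.4 m × sin(36°) = 53.14 m
heave = dip-slip × cos(dip) = 53.14 × cos(77°) = 12 m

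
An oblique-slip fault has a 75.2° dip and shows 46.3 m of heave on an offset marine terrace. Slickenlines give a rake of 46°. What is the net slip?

252 m

dip-slip = heave / cos(dip) = 46.3 / cos(75.2°) = 181.3 m
net slip = dip-slip / sin(rake) = 181.3 / sin(46°) = 252 m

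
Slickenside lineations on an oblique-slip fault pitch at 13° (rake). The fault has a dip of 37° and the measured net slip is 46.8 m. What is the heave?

dip-slip = net slip × sin(rake) = 46.8 m × sin(13°) = 10.53 m
heave = dip-slip × cos(dip) = 10.53 × cos(37°) = 8.41 m

8.41 m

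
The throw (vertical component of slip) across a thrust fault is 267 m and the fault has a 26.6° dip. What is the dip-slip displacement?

596 m

dip-slip = throw / sin(dip) = 267 / sin(26.6°) = 596 m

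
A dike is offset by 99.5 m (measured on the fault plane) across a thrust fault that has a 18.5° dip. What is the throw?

31.6 m

throw = dip-slip × sin(dip) = 99.5 m × sin(18.5°) = 31.6 m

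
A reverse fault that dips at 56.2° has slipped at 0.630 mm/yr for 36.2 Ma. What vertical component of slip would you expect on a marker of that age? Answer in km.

dip-slip = rate × time = 0.630 mm/yr × 36.2 Ma = 22810 m
throw = dip-slip × sin(dip) = 22810 × sin(56.2°) = 19000 m = 19 km

19 km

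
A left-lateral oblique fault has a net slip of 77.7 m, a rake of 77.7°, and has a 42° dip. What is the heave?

dip-slip = net slip × sin(rake) = 77.7 m × sin(77.7°) = 75.92 m
heave = dip-slip × cos(dip) = 75.92 × cos(42°) = 56.4 m

56.4 m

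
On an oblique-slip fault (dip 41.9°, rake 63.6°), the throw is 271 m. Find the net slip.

453 m

dip-slip = throw / sin(dip) = 271 / sin(41.9°) = 405.8 m
net slip = dip-slip / sin(rake) = 405.8 / sin(63.6°) = 453 m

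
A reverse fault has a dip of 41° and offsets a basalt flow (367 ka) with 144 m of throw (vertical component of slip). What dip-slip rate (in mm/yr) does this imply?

dip-slip = throw / sin(dip) = 144 m / sin(41°) = 219.5 m
rate = 219.5 m / 367 ka = 0.000598 m/yr = 0.598 mm/yr

0.598 mm/yr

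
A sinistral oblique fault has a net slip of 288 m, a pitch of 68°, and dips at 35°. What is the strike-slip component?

strike-slip = net slip × cos(rake) = 288 m × cos(68°) = 108 m

108 m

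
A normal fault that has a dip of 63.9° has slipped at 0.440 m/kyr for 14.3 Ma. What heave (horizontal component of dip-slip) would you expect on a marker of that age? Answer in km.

dip-slip = rate × time = 0.440 m/kyr × 14.3 Ma = 6292 m
heave = dip-slip × cos(dip) = 6292 × cos(63.9°) = 2770 m = 2.77 km

2.77 km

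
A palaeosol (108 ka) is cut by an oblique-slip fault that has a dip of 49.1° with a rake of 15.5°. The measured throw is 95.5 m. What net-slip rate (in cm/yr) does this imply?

dip-slip = throw / sin(dip) = 95.5 / sin(49.1°) = 126.3 m
net slip = dip-slip / sin(rake) = 126.3 / sin(15.5°) = 472.8 m
rate = 472.8 m / 108 ka = 0.00438 m/yr = 0.438 cm/yr

0.438 cm/yr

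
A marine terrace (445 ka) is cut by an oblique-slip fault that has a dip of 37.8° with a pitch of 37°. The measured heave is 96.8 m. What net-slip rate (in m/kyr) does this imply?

dip-slip = heave / cos(dip) = 96.8 / cos(37.8°) = 122.5 m
net slip = dip-slip / sin(rake) = 122.5 / sin(37°) = 203.6 m
rate = 203.6 m / 445 ka = 0.000457 m/yr = 0.457 m/kyr

0.457 m/kyr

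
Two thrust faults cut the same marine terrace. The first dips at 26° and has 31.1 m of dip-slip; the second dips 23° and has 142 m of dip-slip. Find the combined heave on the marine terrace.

159 m

heave_A = 31.1 × cos(26°) = 27.95 m
heave_B = 142 × cos(23°) = 130.7 m
total = 27.95 + 130.7 = 159 m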